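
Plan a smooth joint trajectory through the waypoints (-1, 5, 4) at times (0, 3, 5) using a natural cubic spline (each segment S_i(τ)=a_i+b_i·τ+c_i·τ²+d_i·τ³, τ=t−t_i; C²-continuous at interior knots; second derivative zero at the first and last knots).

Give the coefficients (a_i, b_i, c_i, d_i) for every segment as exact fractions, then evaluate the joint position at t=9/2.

  seg 0: a=-1 b=11/4 c=0 d=-1/12
  seg 1: a=5 b=1/2 c=-3/4 d=1/8
S(9/2) = 287/64

Δ: Δ0=2, Δ1=-1/2
row 1: diag=10, rhs=-15; c'=1/5, d'=-3/2
back: M1=-3/2
M: M0=0, M1=-3/2, M2=0
seg 0: a=-1, c=M0/2=0, d=(M1−M0)/(6·3)=-1/12, b=Δ0−h0·(2M0+M1)/6=11/4
seg 1: a=5, c=M1/2=-3/4, d=(M2−M1)/(6·2)=1/8, b=Δ1−h1·(2M1+M2)/6=1/2
t_q=9/2 → seg 1, τ=3/2; S=5+1/2·τ+-3/4·τ²+1/8·τ³=287/64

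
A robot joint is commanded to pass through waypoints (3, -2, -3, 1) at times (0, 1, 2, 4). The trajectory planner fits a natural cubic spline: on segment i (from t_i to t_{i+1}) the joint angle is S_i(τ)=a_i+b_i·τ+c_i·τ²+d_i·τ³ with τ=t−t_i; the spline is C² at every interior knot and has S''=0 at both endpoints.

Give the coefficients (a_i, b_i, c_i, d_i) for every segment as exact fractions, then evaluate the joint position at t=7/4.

  seg 0: a=3 b=-136/23 c=0 d=21/23
  seg 1: a=-2 b=-73/23 c=63/23 d=-13/23
  seg 2: a=-3 b=14/23 c=24/23 d=-4/23
S(7/4) = -197/64

Δ: Δ0=-5, Δ1=-1, Δ2=2
row 1: diag=4, rhs=24; c'=1/4, d'=6
row 2: denom=6−1·1/4=23/4; d'=(18−1·6)/(23/4)=48/23
back: M2=48/23
back: M1=6−1/4·48/23=126/23
M: M0=0, M1=126/23, M2=48/23, M3=0
seg 0: a=3, c=M0/2=0, d=(M1−M0)/(6·1)=21/23, b=Δ0−h0·(2M0+M1)/6=-136/23
seg 1: a=-2, c=M1/2=63/23, d=(M2−M1)/(6·1)=-13/23, b=Δ1−h1·(2M1+M2)/6=-73/23
seg 2: a=-3, c=M2/2=24/23, d=(M3−M2)/(6·2)=-4/23, b=Δ2−h2·(2M2+M3)/6=14/23
t_q=7/4 → seg 1, τ=3/4; S=-2+-73/23·τ+63/23·τ²+-13/23·τ³=-197/64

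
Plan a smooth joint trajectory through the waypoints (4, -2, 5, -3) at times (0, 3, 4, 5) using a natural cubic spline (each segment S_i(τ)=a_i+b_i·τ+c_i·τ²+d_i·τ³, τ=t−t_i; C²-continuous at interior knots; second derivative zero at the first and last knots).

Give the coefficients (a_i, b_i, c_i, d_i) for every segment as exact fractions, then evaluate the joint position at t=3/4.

Δ: Δ0=-2, Δ1=7, Δ2=-8
row 1: diag=8, rhs=54; c'=1/8, d'=27/4
row 2: denom=4−1·1/8=31/8; d'=(-90−1·27/4)/(31/8)=-774/31
back: M2=-774/31
back: M1=27/4−1/8·-774/31=306/31
M: M0=0, M1=306/31, M2=-774/31, M3=0
seg 0: a=4, c=M0/2=0, d=(M1−M0)/(6·3)=17/31, b=Δ0−h0·(2M0+M1)/6=-215/31
seg 1: a=-2, c=M1/2=153/31, d=(M2−M1)/(6·1)=-180/31, b=Δ1−h1·(2M1+M2)/6=244/31
seg 2: a=5, c=M2/2=-387/31, d=(M3−M2)/(6·1)=129/31, b=Δ2−h2·(2M2+M3)/6=10/31
t_q=3/4 → seg 0, τ=3/4; S=4+-215/31·τ+0·τ²+17/31·τ³=-1925/1984

  seg 0: a=4 b=-215/31 c=0 d=17/31
  seg 1: a=-2 b=244/31 c=153/31 d=-180/31
  seg 2: a=5 b=10/31 c=-387/31 d=129/31
S(3/4) = -1925/1984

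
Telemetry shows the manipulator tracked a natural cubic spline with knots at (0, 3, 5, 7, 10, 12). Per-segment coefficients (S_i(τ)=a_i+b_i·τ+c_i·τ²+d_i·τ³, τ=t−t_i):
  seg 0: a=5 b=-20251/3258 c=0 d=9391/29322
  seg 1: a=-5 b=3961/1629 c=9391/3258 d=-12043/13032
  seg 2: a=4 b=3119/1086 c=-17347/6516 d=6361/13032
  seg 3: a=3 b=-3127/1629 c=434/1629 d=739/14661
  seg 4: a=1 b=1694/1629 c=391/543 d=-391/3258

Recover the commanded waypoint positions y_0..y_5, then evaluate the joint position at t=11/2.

y_0 = S_0(0) = a_0 = 5
y_1 = S_1(0) = a_1 = -5
y_2 = S_2(0) = a_2 = 4
y_3 = S_3(0) = a_3 = 3
y_4 = S_4(0) = a_4 = 1
y_5 = S_4(2) = 5
t_q=11/2 is in segment 2 (τ=1/2); S_2(τ)=167903/34752

y_0=5 y_1=-5 y_2=4 y_3=3 y_4=1 y_5=5
S(11/2) = 167903/34752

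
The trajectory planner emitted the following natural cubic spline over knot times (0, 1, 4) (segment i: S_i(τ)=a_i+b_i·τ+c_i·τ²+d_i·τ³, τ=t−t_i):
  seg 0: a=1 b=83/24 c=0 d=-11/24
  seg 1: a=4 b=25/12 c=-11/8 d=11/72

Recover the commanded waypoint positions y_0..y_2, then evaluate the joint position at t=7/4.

y_0=1 y_1=4 y_2=2
S(7/4) = 2485/512

y_0 = S_0(0) = a_0 = 1
y_1 = S_1(0) = a_1 = 4
y_2 = S_1(3) = 2
t_q=7/4 is in segment 1 (τ=3/4); S_1(τ)=2485/512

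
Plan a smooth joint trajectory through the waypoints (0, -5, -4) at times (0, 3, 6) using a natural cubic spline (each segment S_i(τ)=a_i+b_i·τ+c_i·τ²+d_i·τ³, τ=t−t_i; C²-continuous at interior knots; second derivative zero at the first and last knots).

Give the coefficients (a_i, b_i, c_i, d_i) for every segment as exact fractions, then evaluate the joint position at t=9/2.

Δ: Δ0=-5/3, Δ1=1/3
row 1: diag=12, rhs=12; c'=1/4, d'=1
back: M1=1
M: M0=0, M1=1, M2=0
seg 0: a=0, c=M0/2=0, d=(M1−M0)/(6·3)=1/18, b=Δ0−h0·(2M0+M1)/6=-13/6
seg 1: a=-5, c=M1/2=1/2, d=(M2−M1)/(6·3)=-1/18, b=Δ1−h1·(2M1+M2)/6=-2/3
t_q=9/2 → seg 1, τ=3/2; S=-5+-2/3·τ+1/2·τ²+-1/18·τ³=-81/16

  seg 0: a=0 b=-13/6 c=0 d=1/18
  seg 1: a=-5 b=-2/3 c=1/2 d=-1/18
S(9/2) = -81/16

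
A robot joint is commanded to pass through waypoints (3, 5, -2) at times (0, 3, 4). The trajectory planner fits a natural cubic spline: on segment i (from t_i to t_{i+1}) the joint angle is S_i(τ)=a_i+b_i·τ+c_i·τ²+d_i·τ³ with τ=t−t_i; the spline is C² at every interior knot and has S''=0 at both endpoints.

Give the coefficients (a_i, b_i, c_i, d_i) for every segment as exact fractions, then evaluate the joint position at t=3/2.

Δ: Δ0=2/3, Δ1=-7
row 1: diag=8, rhs=-46; c'=1/8, d'=-23/4
back: M1=-23/4
M: M0=0, M1=-23/4, M2=0
seg 0: a=3, c=M0/2=0, d=(M1−M0)/(6·3)=-23/72, b=Δ0−h0·(2M0+M1)/6=85/24
seg 1: a=5, c=M1/2=-23/8, d=(M2−M1)/(6·1)=23/24, b=Δ1−h1·(2M1+M2)/6=-61/12
t_q=3/2 → seg 0, τ=3/2; S=3+85/24·τ+0·τ²+-23/72·τ³=463/64

  seg 0: a=3 b=85/24 c=0 d=-23/72
  seg 1: a=5 b=-61/12 c=-23/8 d=23/24
S(3/2) = 463/64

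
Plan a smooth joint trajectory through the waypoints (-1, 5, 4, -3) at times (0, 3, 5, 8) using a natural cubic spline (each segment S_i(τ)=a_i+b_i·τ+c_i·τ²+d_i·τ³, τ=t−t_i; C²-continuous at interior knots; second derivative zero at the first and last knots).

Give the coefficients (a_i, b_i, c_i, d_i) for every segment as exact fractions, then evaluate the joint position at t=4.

Δ: Δ0=2, Δ1=-1/2, Δ2=-7/3
row 1: diag=10, rhs=-15; c'=1/5, d'=-3/2
row 2: denom=10−2·1/5=48/5; d'=(-11−2·-3/2)/(48/5)=-5/6
back: M2=-5/6
back: M1=-3/2−1/5·-5/6=-4/3
M: M0=0, M1=-4/3, M2=-5/6, M3=0
seg 0: a=-1, c=M0/2=0, d=(M1−M0)/(6·3)=-2/27, b=Δ0−h0·(2M0+M1)/6=8/3
seg 1: a=5, c=M1/2=-2/3, d=(M2−M1)/(6·2)=1/24, b=Δ1−h1·(2M1+M2)/6=2/3
seg 2: a=4, c=M2/2=-5/12, d=(M3−M2)/(6·3)=5/108, b=Δ2−h2·(2M2+M3)/6=-3/2
t_q=4 → seg 1, τ=1; S=5+2/3·τ+-2/3·τ²+1/24·τ³=121/24

  seg 0: a=-1 b=8/3 c=0 d=-2/27
  seg 1: a=5 b=2/3 c=-2/3 d=1/24
  seg 2: a=4 b=-3/2 c=-5/12 d=5/108
S(4) = 121/24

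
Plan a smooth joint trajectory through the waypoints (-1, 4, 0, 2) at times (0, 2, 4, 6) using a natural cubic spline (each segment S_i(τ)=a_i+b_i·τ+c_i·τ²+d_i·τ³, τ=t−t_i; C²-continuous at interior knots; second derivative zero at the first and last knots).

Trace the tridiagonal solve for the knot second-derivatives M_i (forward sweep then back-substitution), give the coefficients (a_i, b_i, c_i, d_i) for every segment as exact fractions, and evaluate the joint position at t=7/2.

Δ: Δ0=5/2, Δ1=-2, Δ2=1
row 1: diag=8, rhs=-27; c'=1/4, d'=-27/8
row 2: denom=8−2·1/4=15/2; d'=(18−2·-27/8)/(15/2)=33/10
back: M2=33/10
back: M1=-27/8−1/4·33/10=-21/5
M: M0=0, M1=-21/5, M2=33/10, M3=0
seg 0: a=-1, c=M0/2=0, d=(M1−M0)/(6·2)=-7/20, b=Δ0−h0·(2M0+M1)/6=39/10
seg 1: a=4, c=M1/2=-21/10, d=(M2−M1)/(6·2)=5/8, b=Δ1−h1·(2M1+M2)/6=-3/10
seg 2: a=0, c=M2/2=33/20, d=(M3−M2)/(6·2)=-11/40, b=Δ2−h2·(2M2+M3)/6=-6/5
t_q=7/2 → seg 1, τ=3/2; S=4+-3/10·τ+-21/10·τ²+5/8·τ³=299/320

  seg 0: a=-1 b=39/10 c=0 d=-7/20
  seg 1: a=4 b=-3/10 c=-21/10 d=5/8
  seg 2: a=0 b=-6/5 c=33/20 d=-11/40
S(7/2) = 299/320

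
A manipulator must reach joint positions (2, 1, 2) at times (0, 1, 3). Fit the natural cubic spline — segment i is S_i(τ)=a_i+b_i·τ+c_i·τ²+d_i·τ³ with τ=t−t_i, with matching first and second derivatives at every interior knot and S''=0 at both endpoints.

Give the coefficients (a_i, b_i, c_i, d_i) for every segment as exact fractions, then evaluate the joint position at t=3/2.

  seg 0: a=2 b=-5/4 c=0 d=1/4
  seg 1: a=1 b=-1/2 c=3/4 d=-1/8
S(3/2) = 59/64

Δ: Δ0=-1, Δ1=1/2
row 1: diag=6, rhs=9; c'=1/3, d'=3/2
back: M1=3/2
M: M0=0, M1=3/2, M2=0
seg 0: a=2, c=M0/2=0, d=(M1−M0)/(6·1)=1/4, b=Δ0−h0·(2M0+M1)/6=-5/4
seg 1: a=1, c=M1/2=3/4, d=(M2−M1)/(6·2)=-1/8, b=Δ1−h1·(2M1+M2)/6=-1/2
t_q=3/2 → seg 1, τ=1/2; S=1+-1/2·τ+3/4·τ²+-1/8·τ³=59/64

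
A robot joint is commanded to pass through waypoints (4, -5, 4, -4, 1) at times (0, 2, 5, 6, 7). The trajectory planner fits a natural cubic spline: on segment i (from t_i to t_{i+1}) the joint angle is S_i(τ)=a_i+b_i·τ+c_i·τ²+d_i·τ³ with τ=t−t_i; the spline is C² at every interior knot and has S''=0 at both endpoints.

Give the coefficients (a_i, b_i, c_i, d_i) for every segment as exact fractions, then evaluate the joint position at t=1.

Δ: Δ0=-9/2, Δ1=3, Δ2=-8, Δ3=5
row 1: diag=10, rhs=45; c'=3/10, d'=9/2
row 2: denom=8−3·3/10=71/10; d'=(-66−3·9/2)/(71/10)=-795/71
row 3: denom=4−1·10/71=274/71; d'=(78−1·-795/71)/(274/71)=6333/274
back: M3=6333/274
back: M2=-795/71−10/71·6333/274=-1980/137
back: M1=9/2−3/10·-1980/137=2421/274
M: M0=0, M1=2421/274, M2=-1980/137, M3=6333/274, M4=0
seg 0: a=4, c=M0/2=0, d=(M1−M0)/(6·2)=807/1096, b=Δ0−h0·(2M0+M1)/6=-1020/137
seg 1: a=-5, c=M1/2=2421/548, d=(M2−M1)/(6·3)=-709/548, b=Δ1−h1·(2M1+M2)/6=381/274
seg 2: a=4, c=M2/2=-990/137, d=(M3−M2)/(6·1)=3431/548, b=Δ2−h2·(2M2+M3)/6=-3855/548
seg 3: a=-4, c=M3/2=6333/548, d=(M4−M3)/(6·1)=-2111/548, b=Δ3−h3·(2M3+M4)/6=-741/274
t_q=1 → seg 0, τ=1; S=4+-1020/137·τ+0·τ²+807/1096·τ³=-2969/1096

  seg 0: a=4 b=-1020/137 c=0 d=807/1096
  seg 1: a=-5 b=381/274 c=2421/548 d=-709/548
  seg 2: a=4 b=-3855/548 c=-990/137 d=3431/548
  seg 3: a=-4 b=-741/274 c=6333/548 d=-2111/548
S(1) = -2969/1096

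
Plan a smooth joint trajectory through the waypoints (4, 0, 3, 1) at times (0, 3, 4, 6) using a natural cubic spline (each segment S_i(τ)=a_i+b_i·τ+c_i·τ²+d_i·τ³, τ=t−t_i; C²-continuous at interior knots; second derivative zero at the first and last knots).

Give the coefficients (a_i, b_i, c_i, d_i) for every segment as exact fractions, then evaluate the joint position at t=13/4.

  seg 0: a=4 b=-458/141 c=0 d=10/47
  seg 1: a=0 b=352/141 c=90/47 d=-199/141
  seg 2: a=3 b=295/141 c=-109/47 d=109/282
S(13/4) = 2171/3008

Δ: Δ0=-4/3, Δ1=3, Δ2=-1
row 1: diag=8, rhs=26; c'=1/8, d'=13/4
row 2: denom=6−1·1/8=47/8; d'=(-24−1·13/4)/(47/8)=-218/47
back: M2=-218/47
back: M1=13/4−1/8·-218/47=180/47
M: M0=0, M1=180/47, M2=-218/47, M3=0
seg 0: a=4, c=M0/2=0, d=(M1−M0)/(6·3)=10/47, b=Δ0−h0·(2M0+M1)/6=-458/141
seg 1: a=0, c=M1/2=90/47, d=(M2−M1)/(6·1)=-199/141, b=Δ1−h1·(2M1+M2)/6=352/141
seg 2: a=3, c=M2/2=-109/47, d=(M3−M2)/(6·2)=109/282, b=Δ2−h2·(2M2+M3)/6=295/141
t_q=13/4 → seg 1, τ=1/4; S=0+352/141·τ+90/47·τ²+-199/141·τ³=2171/3008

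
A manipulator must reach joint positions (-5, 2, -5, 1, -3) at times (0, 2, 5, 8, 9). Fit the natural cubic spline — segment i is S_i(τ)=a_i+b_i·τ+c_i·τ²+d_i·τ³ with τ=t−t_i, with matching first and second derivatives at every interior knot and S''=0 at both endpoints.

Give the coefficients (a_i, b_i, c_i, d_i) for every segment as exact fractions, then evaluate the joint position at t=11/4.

  seg 0: a=-5 b=2062/399 c=0 d=-1331/3192
  seg 1: a=2 b=131/798 c=-1331/532 d=7993/14364
  seg 2: a=-5 b=283/1596 c=1000/399 d=-9091/14364
  seg 3: a=1 b=-1495/798 c=-1697/532 d=1697/1596
S(11/4) = 32365/34048

Δ: Δ0=7/2, Δ1=-7/3, Δ2=2, Δ3=-4
row 1: diag=10, rhs=-35; c'=3/10, d'=-7/2
row 2: denom=12−3·3/10=111/10; d'=(26−3·-7/2)/(111/10)=365/111
row 3: denom=8−3·10/37=266/37; d'=(-36−3·365/111)/(266/37)=-1697/266
back: M3=-1697/266
back: M2=365/111−10/37·-1697/266=2000/399
back: M1=-7/2−3/10·2000/399=-1331/266
M: M0=0, M1=-1331/266, M2=2000/399, M3=-1697/266, M4=0
seg 0: a=-5, c=M0/2=0, d=(M1−M0)/(6·2)=-1331/3192, b=Δ0−h0·(2M0+M1)/6=2062/399
seg 1: a=2, c=M1/2=-1331/532, d=(M2−M1)/(6·3)=7993/14364, b=Δ1−h1·(2M1+M2)/6=131/798
seg 2: a=-5, c=M2/2=1000/399, d=(M3−M2)/(6·3)=-9091/14364, b=Δ2−h2·(2M2+M3)/6=283/1596
seg 3: a=1, c=M3/2=-1697/532, d=(M4−M3)/(6·1)=1697/1596, b=Δ3−h3·(2M3+M4)/6=-1495/798
t_q=11/4 → seg 1, τ=3/4; S=2+131/798·τ+-1331/532·τ²+7993/14364·τ³=32365/34048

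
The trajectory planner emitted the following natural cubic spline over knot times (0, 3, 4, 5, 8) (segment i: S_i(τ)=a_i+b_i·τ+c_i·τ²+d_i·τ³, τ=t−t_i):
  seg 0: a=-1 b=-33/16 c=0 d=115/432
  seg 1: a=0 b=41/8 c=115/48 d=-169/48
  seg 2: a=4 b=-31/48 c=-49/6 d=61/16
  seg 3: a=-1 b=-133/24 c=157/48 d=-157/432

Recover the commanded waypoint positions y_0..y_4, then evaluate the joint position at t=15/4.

y_0 = S_0(0) = a_0 = -1
y_1 = S_1(0) = a_1 = 0
y_2 = S_2(0) = a_2 = 4
y_3 = S_3(0) = a_3 = -1
y_4 = S_3(3) = 2
t_q=15/4 is in segment 1 (τ=3/4); S_1(τ)=3795/1024

y_0=-1 y_1=0 y_2=4 y_3=-1 y_4=2
S(15/4) = 3795/1024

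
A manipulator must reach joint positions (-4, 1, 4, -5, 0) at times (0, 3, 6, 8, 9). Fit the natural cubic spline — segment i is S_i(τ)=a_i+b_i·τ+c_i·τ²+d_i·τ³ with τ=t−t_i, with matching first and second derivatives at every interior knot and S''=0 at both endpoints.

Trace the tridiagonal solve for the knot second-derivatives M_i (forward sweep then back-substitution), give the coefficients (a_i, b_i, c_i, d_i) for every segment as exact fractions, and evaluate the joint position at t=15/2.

Δ: Δ0=5/3, Δ1=1, Δ2=-9/2, Δ3=5
row 1: diag=12, rhs=-4; c'=1/4, d'=-1/3
row 2: denom=10−3·1/4=37/4; d'=(-33−3·-1/3)/(37/4)=-128/37
row 3: denom=6−2·8/37=206/37; d'=(57−2·-128/37)/(206/37)=2365/206
back: M3=2365/206
back: M2=-128/37−8/37·2365/206=-612/103
back: M1=-1/3−1/4·-612/103=356/309
M: M0=0, M1=356/309, M2=-612/103, M3=2365/206, M4=0
seg 0: a=-4, c=M0/2=0, d=(M1−M0)/(6·3)=178/2781, b=Δ0−h0·(2M0+M1)/6=337/309
seg 1: a=1, c=M1/2=178/309, d=(M2−M1)/(6·3)=-1096/2781, b=Δ1−h1·(2M1+M2)/6=871/309
seg 2: a=4, c=M2/2=-306/103, d=(M3−M2)/(6·2)=3589/2472, b=Δ2−h2·(2M2+M3)/6=-1349/309
seg 3: a=-5, c=M3/2=2365/412, d=(M4−M3)/(6·1)=-2365/1236, b=Δ3−h3·(2M3+M4)/6=725/618
t_q=15/2 → seg 2, τ=3/2; S=4+-1349/309·τ+-306/103·τ²+3589/2472·τ³=-28563/6592

  seg 0: a=-4 b=337/309 c=0 d=178/2781
  seg 1: a=1 b=871/309 c=178/309 d=-1096/2781
  seg 2: a=4 b=-1349/309 c=-306/103 d=3589/2472
  seg 3: a=-5 b=725/618 c=2365/412 d=-2365/1236
S(15/2) = -28563/6592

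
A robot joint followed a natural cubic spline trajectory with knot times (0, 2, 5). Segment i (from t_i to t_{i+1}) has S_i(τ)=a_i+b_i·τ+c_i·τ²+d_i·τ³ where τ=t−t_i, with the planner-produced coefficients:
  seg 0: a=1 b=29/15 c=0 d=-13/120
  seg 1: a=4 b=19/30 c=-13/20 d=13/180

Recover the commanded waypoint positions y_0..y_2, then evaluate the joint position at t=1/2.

y_0 = S_0(0) = a_0 = 1
y_1 = S_1(0) = a_1 = 4
y_2 = S_1(3) = 2
t_q=1/2 is in segment 0 (τ=1/2); S_0(τ)=125/64

y_0=1 y_1=4 y_2=2
S(1/2) = 125/64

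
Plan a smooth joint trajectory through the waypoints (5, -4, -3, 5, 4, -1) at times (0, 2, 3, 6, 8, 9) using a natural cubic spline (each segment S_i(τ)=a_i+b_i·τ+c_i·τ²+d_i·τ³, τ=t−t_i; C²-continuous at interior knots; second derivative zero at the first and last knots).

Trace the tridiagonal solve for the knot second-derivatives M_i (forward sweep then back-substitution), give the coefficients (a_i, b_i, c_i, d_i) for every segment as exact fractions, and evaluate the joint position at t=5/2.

Δ: Δ0=-9/2, Δ1=1, Δ2=8/3, Δ3=-1/2, Δ4=-5
row 1: diag=6, rhs=33; c'=1/6, d'=11/2
row 2: denom=8−1·1/6=47/6; d'=(10−1·11/2)/(47/6)=27/47
row 3: denom=10−3·18/47=416/47; d'=(-19−3·27/47)/(416/47)=-487/208
row 4: denom=6−2·47/208=577/104; d'=(-27−2·-487/208)/(577/104)=-2321/577
back: M4=-2321/577
back: M3=-487/208−47/208·-2321/577=-1653/1154
back: M2=27/47−18/47·-1653/1154=648/577
back: M1=11/2−1/6·648/577=6131/1154
M: M0=0, M1=6131/1154, M2=648/577, M3=-1653/1154, M4=-2321/577, M5=0
seg 0: a=5, c=M0/2=0, d=(M1−M0)/(6·2)=6131/13848, b=Δ0−h0·(2M0+M1)/6=-10855/1731
seg 1: a=-4, c=M1/2=6131/2308, d=(M2−M1)/(6·1)=-4835/6924, b=Δ1−h1·(2M1+M2)/6=-3317/3462
seg 2: a=-3, c=M2/2=324/577, d=(M3−M2)/(6·3)=-983/6924, b=Δ2−h2·(2M2+M3)/6=15647/6924
seg 3: a=5, c=M3/2=-1653/2308, d=(M4−M3)/(6·2)=-2989/13848, b=Δ3−h3·(2M3+M4)/6=6217/3462
seg 4: a=4, c=M4/2=-2321/1154, d=(M5−M4)/(6·1)=2321/3462, b=Δ4−h4·(2M4+M5)/6=-6334/1731
t_q=5/2 → seg 1, τ=1/2; S=-4+-3317/3462·τ+6131/2308·τ²+-4835/6924·τ³=-72051/18464

  seg 0: a=5 b=-10855/1731 c=0 d=6131/13848
  seg 1: a=-4 b=-3317/3462 c=6131/2308 d=-4835/6924
  seg 2: a=-3 b=15647/6924 c=324/577 d=-983/6924
  seg 3: a=5 b=6217/3462 c=-1653/2308 d=-2989/13848
  seg 4: a=4 b=-6334/1731 c=-2321/1154 d=2321/3462
S(5/2) = -72051/18464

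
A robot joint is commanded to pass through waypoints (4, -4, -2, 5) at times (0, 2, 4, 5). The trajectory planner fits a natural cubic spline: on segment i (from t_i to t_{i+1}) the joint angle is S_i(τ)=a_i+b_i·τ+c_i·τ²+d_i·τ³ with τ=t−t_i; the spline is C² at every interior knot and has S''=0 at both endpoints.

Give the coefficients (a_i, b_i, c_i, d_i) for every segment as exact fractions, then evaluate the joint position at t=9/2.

  seg 0: a=4 b=-53/11 c=0 d=9/44
  seg 1: a=-4 b=-26/11 c=27/22 d=5/22
  seg 2: a=-2 b=58/11 c=57/22 d=-19/22
S(9/2) = 207/176

Δ: Δ0=-4, Δ1=1, Δ2=7
row 1: diag=8, rhs=30; c'=1/4, d'=15/4
row 2: denom=6−2·1/4=11/2; d'=(36−2·15/4)/(11/2)=57/11
back: M2=57/11
back: M1=15/4−1/4·57/11=27/11
M: M0=0, M1=27/11, M2=57/11, M3=0
seg 0: a=4, c=M0/2=0, d=(M1−M0)/(6·2)=9/44, b=Δ0−h0·(2M0+M1)/6=-53/11
seg 1: a=-4, c=M1/2=27/22, d=(M2−M1)/(6·2)=5/22, b=Δ1−h1·(2M1+M2)/6=-26/11
seg 2: a=-2, c=M2/2=57/22, d=(M3−M2)/(6·1)=-19/22, b=Δ2−h2·(2M2+M3)/6=58/11
t_q=9/2 → seg 2, τ=1/2; S=-2+58/11·τ+57/22·τ²+-19/22·τ³=207/176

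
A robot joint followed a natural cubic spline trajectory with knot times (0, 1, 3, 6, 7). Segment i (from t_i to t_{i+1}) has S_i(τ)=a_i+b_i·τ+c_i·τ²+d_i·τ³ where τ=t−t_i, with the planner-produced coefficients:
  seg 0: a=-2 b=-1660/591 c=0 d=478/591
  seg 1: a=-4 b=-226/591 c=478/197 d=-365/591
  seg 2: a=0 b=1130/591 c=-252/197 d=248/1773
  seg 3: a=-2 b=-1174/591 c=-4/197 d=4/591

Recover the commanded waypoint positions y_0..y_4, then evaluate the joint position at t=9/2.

y_0 = S_0(0) = a_0 = -2
y_1 = S_1(0) = a_1 = -4
y_2 = S_2(0) = a_2 = 0
y_3 = S_3(0) = a_3 = -2
y_4 = S_3(1) = -4
t_q=9/2 is in segment 2 (τ=3/2); S_2(τ)=91/197

y_0=-2 y_1=-4 y_2=0 y_3=-2 y_4=-4
S(9/2) = 91/197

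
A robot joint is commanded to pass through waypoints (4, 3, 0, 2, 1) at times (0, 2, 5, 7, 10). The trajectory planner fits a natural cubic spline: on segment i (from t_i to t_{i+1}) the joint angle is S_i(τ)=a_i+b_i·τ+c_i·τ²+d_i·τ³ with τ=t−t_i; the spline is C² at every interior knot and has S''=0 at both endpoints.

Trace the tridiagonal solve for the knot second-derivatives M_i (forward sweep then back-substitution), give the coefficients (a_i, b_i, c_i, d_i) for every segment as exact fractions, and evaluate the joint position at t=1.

Δ: Δ0=-1/2, Δ1=-1, Δ2=1, Δ3=-1/3
row 1: diag=10, rhs=-3; c'=3/10, d'=-3/10
row 2: denom=10−3·3/10=91/10; d'=(12−3·-3/10)/(91/10)=129/91
row 3: denom=10−2·20/91=870/91; d'=(-8−2·129/91)/(870/91)=-17/15
back: M3=-17/15
back: M2=129/91−20/91·-17/15=5/3
back: M1=-3/10−3/10·5/3=-4/5
M: M0=0, M1=-4/5, M2=5/3, M3=-17/15, M4=0
seg 0: a=4, c=M0/2=0, d=(M1−M0)/(6·2)=-1/15, b=Δ0−h0·(2M0+M1)/6=-7/30
seg 1: a=3, c=M1/2=-2/5, d=(M2−M1)/(6·3)=37/270, b=Δ1−h1·(2M1+M2)/6=-31/30
seg 2: a=0, c=M2/2=5/6, d=(M3−M2)/(6·2)=-7/30, b=Δ2−h2·(2M2+M3)/6=4/15
seg 3: a=2, c=M3/2=-17/30, d=(M4−M3)/(6·3)=17/270, b=Δ3−h3·(2M3+M4)/6=4/5
t_q=1 → seg 0, τ=1; S=4+-7/30·τ+0·τ²+-1/15·τ³=37/10

  seg 0: a=4 b=-7/30 c=0 d=-1/15
  seg 1: a=3 b=-31/30 c=-2/5 d=37/270
  seg 2: a=0 b=4/15 c=5/6 d=-7/30
  seg 3: a=2 b=4/5 c=-17/30 d=17/270
S(1) = 37/10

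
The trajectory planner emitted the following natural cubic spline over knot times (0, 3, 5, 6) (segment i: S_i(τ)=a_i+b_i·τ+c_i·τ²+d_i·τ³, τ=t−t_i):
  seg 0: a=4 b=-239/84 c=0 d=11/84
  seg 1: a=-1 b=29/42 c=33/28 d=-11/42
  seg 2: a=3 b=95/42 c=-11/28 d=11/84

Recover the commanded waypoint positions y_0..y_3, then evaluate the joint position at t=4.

y_0 = S_0(0) = a_0 = 4
y_1 = S_1(0) = a_1 = -1
y_2 = S_2(0) = a_2 = 3
y_3 = S_2(1) = 5
t_q=4 is in segment 1 (τ=1); S_1(τ)=17/28

y_0=4 y_1=-1 y_2=3 y_3=5
S(4) = 17/28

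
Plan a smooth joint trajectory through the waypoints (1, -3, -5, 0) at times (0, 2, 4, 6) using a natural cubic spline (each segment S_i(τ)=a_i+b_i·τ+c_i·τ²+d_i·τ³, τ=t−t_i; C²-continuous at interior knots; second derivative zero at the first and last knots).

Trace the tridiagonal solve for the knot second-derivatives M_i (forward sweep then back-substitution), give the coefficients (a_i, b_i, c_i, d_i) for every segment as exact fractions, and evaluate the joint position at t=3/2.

  seg 0: a=1 b=-61/30 c=0 d=1/120
  seg 1: a=-3 b=-29/15 c=1/20 d=5/24
  seg 2: a=-5 b=23/30 c=13/10 d=-13/60
S(3/2) = -647/320

Δ: Δ0=-2, Δ1=-1, Δ2=5/2
row 1: diag=8, rhs=6; c'=1/4, d'=3/4
row 2: denom=8−2·1/4=15/2; d'=(21−2·3/4)/(15/2)=13/5
back: M2=13/5
back: M1=3/4−1/4·13/5=1/10
M: M0=0, M1=1/10, M2=13/5, M3=0
seg 0: a=1, c=M0/2=0, d=(M1−M0)/(6·2)=1/120, b=Δ0−h0·(2M0+M1)/6=-61/30
seg 1: a=-3, c=M1/2=1/20, d=(M2−M1)/(6·2)=5/24, b=Δ1−h1·(2M1+M2)/6=-29/15
seg 2: a=-5, c=M2/2=13/10, d=(M3−M2)/(6·2)=-13/60, b=Δ2−h2·(2M2+M3)/6=23/30
t_q=3/2 → seg 0, τ=3/2; S=1+-61/30·τ+0·τ²+1/120·τ³=-647/320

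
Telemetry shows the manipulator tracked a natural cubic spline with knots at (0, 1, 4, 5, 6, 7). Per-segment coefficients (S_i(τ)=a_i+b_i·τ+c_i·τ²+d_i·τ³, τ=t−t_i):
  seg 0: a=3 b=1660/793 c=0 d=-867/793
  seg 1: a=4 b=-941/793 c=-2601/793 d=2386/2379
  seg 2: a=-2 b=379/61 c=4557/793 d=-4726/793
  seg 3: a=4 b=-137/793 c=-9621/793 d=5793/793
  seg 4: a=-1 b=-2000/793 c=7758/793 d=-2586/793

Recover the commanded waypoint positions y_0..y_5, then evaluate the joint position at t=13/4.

y_0 = S_0(0) = a_0 = 3
y_1 = S_1(0) = a_1 = 4
y_2 = S_2(0) = a_2 = -2
y_3 = S_3(0) = a_3 = 4
y_4 = S_4(0) = a_4 = -1
y_5 = S_4(1) = 3
t_q=13/4 is in segment 1 (τ=9/4); S_1(τ)=-97711/25376

y_0=3 y_1=4 y_2=-2 y_3=4 y_4=-1 y_5=3
S(13/4) = -97711/25376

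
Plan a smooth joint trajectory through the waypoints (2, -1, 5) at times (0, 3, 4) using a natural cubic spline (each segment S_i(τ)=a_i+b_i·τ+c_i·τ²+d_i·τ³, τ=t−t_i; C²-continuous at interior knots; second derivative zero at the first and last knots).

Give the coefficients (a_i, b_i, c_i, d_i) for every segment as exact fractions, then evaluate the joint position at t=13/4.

  seg 0: a=2 b=-29/8 c=0 d=7/24
  seg 1: a=-1 b=17/4 c=21/8 d=-7/8
S(13/4) = 109/512

Δ: Δ0=-1, Δ1=6
row 1: diag=8, rhs=42; c'=1/8, d'=21/4
back: M1=21/4
M: M0=0, M1=21/4, M2=0
seg 0: a=2, c=M0/2=0, d=(M1−M0)/(6·3)=7/24, b=Δ0−h0·(2M0+M1)/6=-29/8
seg 1: a=-1, c=M1/2=21/8, d=(M2−M1)/(6·1)=-7/8, b=Δ1−h1·(2M1+M2)/6=17/4
t_q=13/4 → seg 1, τ=1/4; S=-1+17/4·τ+21/8·τ²+-7/8·τ³=109/512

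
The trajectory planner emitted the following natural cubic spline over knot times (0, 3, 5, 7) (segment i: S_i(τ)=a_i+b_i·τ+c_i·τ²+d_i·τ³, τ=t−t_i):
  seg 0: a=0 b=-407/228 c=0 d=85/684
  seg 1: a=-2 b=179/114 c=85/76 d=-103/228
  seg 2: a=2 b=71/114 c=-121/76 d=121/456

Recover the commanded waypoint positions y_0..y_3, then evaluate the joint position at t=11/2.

y_0 = S_0(0) = a_0 = 0
y_1 = S_1(0) = a_1 = -2
y_2 = S_2(0) = a_2 = 2
y_3 = S_2(2) = -1
t_q=11/2 is in segment 2 (τ=1/2); S_2(τ)=2367/1216

y_0=0 y_1=-2 y_2=2 y_3=-1
S(11/2) = 2367/1216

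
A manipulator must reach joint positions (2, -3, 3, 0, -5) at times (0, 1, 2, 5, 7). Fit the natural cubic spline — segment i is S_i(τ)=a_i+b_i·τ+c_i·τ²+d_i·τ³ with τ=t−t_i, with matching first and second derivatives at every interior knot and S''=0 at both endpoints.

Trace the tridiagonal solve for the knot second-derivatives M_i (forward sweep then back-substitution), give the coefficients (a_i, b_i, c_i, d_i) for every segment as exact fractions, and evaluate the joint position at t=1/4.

  seg 0: a=2 b=-4433/548 c=0 d=1693/548
  seg 1: a=-3 b=323/274 c=5079/548 d=-2437/548
  seg 2: a=3 b=3493/548 c=-558/137 d=295/548
  seg 3: a=0 b=-967/274 c=423/548 d=-141/1096
S(1/4) = 909/35072

Δ: Δ0=-5, Δ1=6, Δ2=-1, Δ3=-5/2
row 1: diag=4, rhs=66; c'=1/4, d'=33/2
row 2: denom=8−1·1/4=31/4; d'=(-42−1·33/2)/(31/4)=-234/31
row 3: denom=10−3·12/31=274/31; d'=(-9−3·-234/31)/(274/31)=423/274
back: M3=423/274
back: M2=-234/31−12/31·423/274=-1116/137
back: M1=33/2−1/4·-1116/137=5079/274
M: M0=0, M1=5079/274, M2=-1116/137, M3=423/274, M4=0
seg 0: a=2, c=M0/2=0, d=(M1−M0)/(6·1)=1693/548, b=Δ0−h0·(2M0+M1)/6=-4433/548
seg 1: a=-3, c=M1/2=5079/548, d=(M2−M1)/(6·1)=-2437/548, b=Δ1−h1·(2M1+M2)/6=323/274
seg 2: a=3, c=M2/2=-558/137, d=(M3−M2)/(6·3)=295/548, b=Δ2−h2·(2M2+M3)/6=3493/548
seg 3: a=0, c=M3/2=423/548, d=(M4−M3)/(6·2)=-141/1096, b=Δ3−h3·(2M3+M4)/6=-967/274
t_q=1/4 → seg 0, τ=1/4; S=2+-4433/548·τ+0·τ²+1693/548·τ³=909/35072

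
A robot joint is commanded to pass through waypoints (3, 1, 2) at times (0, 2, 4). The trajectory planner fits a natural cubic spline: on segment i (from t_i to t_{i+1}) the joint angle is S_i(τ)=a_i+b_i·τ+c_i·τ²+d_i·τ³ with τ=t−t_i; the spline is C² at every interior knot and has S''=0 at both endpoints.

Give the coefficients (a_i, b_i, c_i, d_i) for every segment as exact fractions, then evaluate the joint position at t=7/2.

  seg 0: a=3 b=-11/8 c=0 d=3/32
  seg 1: a=1 b=-1/4 c=9/16 d=-3/32
S(7/2) = 403/256

Δ: Δ0=-1, Δ1=1/2
row 1: diag=8, rhs=9; c'=1/4, d'=9/8
back: M1=9/8
M: M0=0, M1=9/8, M2=0
seg 0: a=3, c=M0/2=0, d=(M1−M0)/(6·2)=3/32, b=Δ0−h0·(2M0+M1)/6=-11/8
seg 1: a=1, c=M1/2=9/16, d=(M2−M1)/(6·2)=-3/32, b=Δ1−h1·(2M1+M2)/6=-1/4
t_q=7/2 → seg 1, τ=3/2; S=1+-1/4·τ+9/16·τ²+-3/32·τ³=403/256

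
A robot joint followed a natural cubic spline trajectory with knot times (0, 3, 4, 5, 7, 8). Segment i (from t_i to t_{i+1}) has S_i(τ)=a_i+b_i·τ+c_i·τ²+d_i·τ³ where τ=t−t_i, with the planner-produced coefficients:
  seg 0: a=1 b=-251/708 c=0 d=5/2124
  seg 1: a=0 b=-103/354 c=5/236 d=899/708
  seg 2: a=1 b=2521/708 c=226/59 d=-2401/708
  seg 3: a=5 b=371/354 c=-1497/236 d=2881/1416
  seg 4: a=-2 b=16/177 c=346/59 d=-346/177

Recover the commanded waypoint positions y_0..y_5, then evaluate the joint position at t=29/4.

y_0=1 y_1=0 y_2=1 y_3=5 y_4=-2 y_5=2
S(29/4) = -3099/1888

y_0 = S_0(0) = a_0 = 1
y_1 = S_1(0) = a_1 = 0
y_2 = S_2(0) = a_2 = 1
y_3 = S_3(0) = a_3 = 5
y_4 = S_4(0) = a_4 = -2
y_5 = S_4(1) = 2
t_q=29/4 is in segment 4 (τ=1/4); S_4(τ)=-3099/1888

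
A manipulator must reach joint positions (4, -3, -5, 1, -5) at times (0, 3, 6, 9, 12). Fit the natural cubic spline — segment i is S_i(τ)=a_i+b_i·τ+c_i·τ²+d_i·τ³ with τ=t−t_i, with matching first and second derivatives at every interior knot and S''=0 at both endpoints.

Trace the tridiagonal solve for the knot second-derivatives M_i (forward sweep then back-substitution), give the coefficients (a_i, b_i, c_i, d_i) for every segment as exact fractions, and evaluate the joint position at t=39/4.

  seg 0: a=4 b=-141/56 c=0 d=31/1512
  seg 1: a=-3 b=-55/28 c=31/168 d=125/1512
  seg 2: a=-5 b=11/8 c=13/14 d=-121/504
  seg 3: a=1 b=13/28 c=-69/56 d=23/168
S(39/4) = 365/512

Δ: Δ0=-7/3, Δ1=-2/3, Δ2=2, Δ3=-2
row 1: diag=12, rhs=10; c'=1/4, d'=5/6
row 2: denom=12−3·1/4=45/4; d'=(16−3·5/6)/(45/4)=6/5
row 3: denom=12−3·4/15=56/5; d'=(-24−3·6/5)/(56/5)=-69/28
back: M3=-69/28
back: M2=6/5−4/15·-69/28=13/7
back: M1=5/6−1/4·13/7=31/84
M: M0=0, M1=31/84, M2=13/7, M3=-69/28, M4=0
seg 0: a=4, c=M0/2=0, d=(M1−M0)/(6·3)=31/1512, b=Δ0−h0·(2M0+M1)/6=-141/56
seg 1: a=-3, c=M1/2=31/168, d=(M2−M1)/(6·3)=125/1512, b=Δ1−h1·(2M1+M2)/6=-55/28
seg 2: a=-5, c=M2/2=13/14, d=(M3−M2)/(6·3)=-121/504, b=Δ2−h2·(2M2+M3)/6=11/8
seg 3: a=1, c=M3/2=-69/56, d=(M4−M3)/(6·3)=23/168, b=Δ3−h3·(2M3+M4)/6=13/28
t_q=39/4 → seg 3, τ=3/4; S=1+13/28·τ+-69/56·τ²+23/168·τ³=365/512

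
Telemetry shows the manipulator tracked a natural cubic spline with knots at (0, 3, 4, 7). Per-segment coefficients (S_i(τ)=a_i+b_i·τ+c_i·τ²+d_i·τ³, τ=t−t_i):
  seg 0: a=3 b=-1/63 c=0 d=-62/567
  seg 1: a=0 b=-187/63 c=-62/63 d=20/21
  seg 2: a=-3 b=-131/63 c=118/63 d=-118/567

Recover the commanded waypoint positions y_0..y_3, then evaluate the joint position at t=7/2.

y_0 = S_0(0) = a_0 = 3
y_1 = S_1(0) = a_1 = 0
y_2 = S_2(0) = a_2 = -3
y_3 = S_2(3) = 2
t_q=7/2 is in segment 1 (τ=1/2); S_1(τ)=-29/18

y_0=3 y_1=0 y_2=-3 y_3=2
S(7/2) = -29/18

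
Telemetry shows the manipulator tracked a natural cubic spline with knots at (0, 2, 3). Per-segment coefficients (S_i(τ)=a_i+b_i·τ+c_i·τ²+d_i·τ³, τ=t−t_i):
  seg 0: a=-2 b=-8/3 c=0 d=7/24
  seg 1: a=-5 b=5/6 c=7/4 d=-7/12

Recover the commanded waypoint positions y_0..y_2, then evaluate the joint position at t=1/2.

y_0 = S_0(0) = a_0 = -2
y_1 = S_1(0) = a_1 = -5
y_2 = S_1(1) = -3
t_q=1/2 is in segment 0 (τ=1/2); S_0(τ)=-211/64

y_0=-2 y_1=-5 y_2=-3
S(1/2) = -211/64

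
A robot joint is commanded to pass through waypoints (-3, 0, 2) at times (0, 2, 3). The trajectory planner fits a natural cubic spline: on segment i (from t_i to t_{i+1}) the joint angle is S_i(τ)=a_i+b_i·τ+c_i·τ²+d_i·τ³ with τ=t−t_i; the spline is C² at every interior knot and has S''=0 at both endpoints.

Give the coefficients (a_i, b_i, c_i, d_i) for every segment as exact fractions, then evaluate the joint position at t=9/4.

  seg 0: a=-3 b=4/3 c=0 d=1/24
  seg 1: a=0 b=11/6 c=1/4 d=-1/12
S(9/4) = 121/256

Δ: Δ0=3/2, Δ1=2
row 1: diag=6, rhs=3; c'=1/6, d'=1/2
back: M1=1/2
M: M0=0, M1=1/2, M2=0
seg 0: a=-3, c=M0/2=0, d=(M1−M0)/(6·2)=1/24, b=Δ0−h0·(2M0+M1)/6=4/3
seg 1: a=0, c=M1/2=1/4, d=(M2−M1)/(6·1)=-1/12, b=Δ1−h1·(2M1+M2)/6=11/6
t_q=9/4 → seg 1, τ=1/4; S=0+11/6·τ+1/4·τ²+-1/12·τ³=121/256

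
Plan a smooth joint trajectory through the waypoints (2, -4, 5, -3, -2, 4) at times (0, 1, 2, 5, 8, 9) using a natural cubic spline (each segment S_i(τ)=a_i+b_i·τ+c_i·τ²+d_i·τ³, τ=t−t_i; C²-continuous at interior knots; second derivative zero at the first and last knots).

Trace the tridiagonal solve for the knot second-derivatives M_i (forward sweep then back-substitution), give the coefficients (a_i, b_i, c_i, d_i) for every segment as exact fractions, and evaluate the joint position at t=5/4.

  seg 0: a=2 b=-24850/2409 c=0 d=10396/2409
  seg 1: a=-4 b=6338/2409 c=10396/803 d=-15845/2409
  seg 2: a=5 b=21179/2409 c=-5449/803 d=794/803
  seg 3: a=-3 b=-12589/2409 c=1697/803 d=-19/219
  seg 4: a=-2 b=12314/2409 c=1070/803 d=-1070/2409
S(5/4) = -135463/51392

Δ: Δ0=-6, Δ1=9, Δ2=-8/3, Δ3=1/3, Δ4=6
row 1: diag=4, rhs=90; c'=1/4, d'=45/2
row 2: denom=8−1·1/4=31/4; d'=(-70−1·45/2)/(31/4)=-370/31
row 3: denom=12−3·12/31=336/31; d'=(18−3·-370/31)/(336/31)=139/28
row 4: denom=8−3·31/112=803/112; d'=(34−3·139/28)/(803/112)=2140/803
back: M4=2140/803
back: M3=139/28−31/112·2140/803=3394/803
back: M2=-370/31−12/31·3394/803=-10898/803
back: M1=45/2−1/4·-10898/803=20792/803
M: M0=0, M1=20792/803, M2=-10898/803, M3=3394/803, M4=2140/803, M5=0
seg 0: a=2, c=M0/2=0, d=(M1−M0)/(6·1)=10396/2409, b=Δ0−h0·(2M0+M1)/6=-24850/2409
seg 1: a=-4, c=M1/2=10396/803, d=(M2−M1)/(6·1)=-15845/2409, b=Δ1−h1·(2M1+M2)/6=6338/2409
seg 2: a=5, c=M2/2=-5449/803, d=(M3−M2)/(6·3)=794/803, b=Δ2−h2·(2M2+M3)/6=21179/2409
seg 3: a=-3, c=M3/2=1697/803, d=(M4−M3)/(6·3)=-19/219, b=Δ3−h3·(2M3+M4)/6=-12589/2409
seg 4: a=-2, c=M4/2=1070/803, d=(M5−M4)/(6·1)=-1070/2409, b=Δ4−h4·(2M4+M5)/6=12314/2409
t_q=5/4 → seg 1, τ=1/4; S=-4+6338/2409·τ+10396/803·τ²+-15845/2409·τ³=-135463/51392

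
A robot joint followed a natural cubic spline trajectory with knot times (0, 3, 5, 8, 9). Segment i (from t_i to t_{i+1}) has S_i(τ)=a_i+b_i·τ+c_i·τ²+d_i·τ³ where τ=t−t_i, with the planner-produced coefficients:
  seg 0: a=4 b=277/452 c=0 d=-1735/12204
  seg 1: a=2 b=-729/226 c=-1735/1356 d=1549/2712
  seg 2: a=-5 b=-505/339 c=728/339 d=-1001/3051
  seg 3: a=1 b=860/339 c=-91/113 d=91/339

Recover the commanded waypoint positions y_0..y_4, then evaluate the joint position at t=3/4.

y_0=4 y_1=2 y_2=-5 y_3=1 y_4=3
S(3/4) = 127273/28928

y_0 = S_0(0) = a_0 = 4
y_1 = S_1(0) = a_1 = 2
y_2 = S_2(0) = a_2 = -5
y_3 = S_3(0) = a_3 = 1
y_4 = S_3(1) = 3
t_q=3/4 is in segment 0 (τ=3/4); S_0(τ)=127273/28928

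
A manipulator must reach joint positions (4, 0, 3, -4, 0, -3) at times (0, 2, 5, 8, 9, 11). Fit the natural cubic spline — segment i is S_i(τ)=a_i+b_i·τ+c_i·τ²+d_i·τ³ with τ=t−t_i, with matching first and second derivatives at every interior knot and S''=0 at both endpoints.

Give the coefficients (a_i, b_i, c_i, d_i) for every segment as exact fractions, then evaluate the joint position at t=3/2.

Δ: Δ0=-2, Δ1=1, Δ2=-7/3, Δ3=4, Δ4=-3/2
row 1: diag=10, rhs=18; c'=3/10, d'=9/5
row 2: denom=12−3·3/10=111/10; d'=(-20−3·9/5)/(111/10)=-254/111
row 3: denom=8−3·10/37=266/37; d'=(38−3·-254/111)/(266/37)=830/133
row 4: denom=6−1·37/266=1559/266; d'=(-33−1·830/133)/(1559/266)=-10438/1559
back: M4=-10438/1559
back: M3=830/133−37/266·-10438/1559=11181/1559
back: M2=-254/111−10/37·11181/1559=-19768/4677
back: M1=9/5−3/10·-19768/4677=4783/1559
M: M0=0, M1=4783/1559, M2=-19768/4677, M3=11181/1559, M4=-10438/1559, M5=0
seg 0: a=4, c=M0/2=0, d=(M1−M0)/(6·2)=4783/18708, b=Δ0−h0·(2M0+M1)/6=-14137/4677
seg 1: a=0, c=M1/2=4783/3118, d=(M2−M1)/(6·3)=-34117/84186, b=Δ1−h1·(2M1+M2)/6=212/4677
seg 2: a=3, c=M2/2=-9884/4677, d=(M3−M2)/(6·3)=53311/84186, b=Δ2−h2·(2M2+M3)/6=-15833/9354
seg 3: a=-4, c=M3/2=11181/3118, d=(M4−M3)/(6·1)=-21619/9354, b=Δ3−h3·(2M3+M4)/6=12746/4677
seg 4: a=0, c=M4/2=-5219/1559, d=(M5−M4)/(6·2)=5219/9354, b=Δ4−h4·(2M4+M5)/6=27721/9354
t_q=3/2 → seg 0, τ=3/2; S=4+-14137/4677·τ+0·τ²+4783/18708·τ³=16407/49888

  seg 0: a=4 b=-14137/4677 c=0 d=4783/18708
  seg 1: a=0 b=212/4677 c=4783/3118 d=-34117/84186
  seg 2: a=3 b=-15833/9354 c=-9884/4677 d=53311/84186
  seg 3: a=-4 b=12746/4677 c=11181/3118 d=-21619/9354
  seg 4: a=0 b=27721/9354 c=-5219/1559 d=5219/9354
S(3/2) = 16407/49888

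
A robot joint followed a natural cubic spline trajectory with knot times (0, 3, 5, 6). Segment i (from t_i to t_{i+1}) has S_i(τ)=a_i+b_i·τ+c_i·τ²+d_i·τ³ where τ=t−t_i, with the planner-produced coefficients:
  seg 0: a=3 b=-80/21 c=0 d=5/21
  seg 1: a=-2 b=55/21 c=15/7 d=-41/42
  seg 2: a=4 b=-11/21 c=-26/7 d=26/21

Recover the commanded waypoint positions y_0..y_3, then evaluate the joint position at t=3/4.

y_0 = S_0(0) = a_0 = 3
y_1 = S_1(0) = a_1 = -2
y_2 = S_2(0) = a_2 = 4
y_3 = S_2(1) = 1
t_q=3/4 is in segment 0 (τ=3/4); S_0(τ)=109/448

y_0=3 y_1=-2 y_2=4 y_3=1
S(3/4) = 109/448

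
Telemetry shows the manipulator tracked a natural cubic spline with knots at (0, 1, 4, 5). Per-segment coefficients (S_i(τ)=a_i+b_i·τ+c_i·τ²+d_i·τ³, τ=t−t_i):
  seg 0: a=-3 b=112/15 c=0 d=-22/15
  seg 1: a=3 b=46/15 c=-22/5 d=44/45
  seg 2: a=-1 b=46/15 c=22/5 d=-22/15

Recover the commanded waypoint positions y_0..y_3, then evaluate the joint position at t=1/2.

y_0=-3 y_1=3 y_2=-1 y_3=5
S(1/2) = 11/20

y_0 = S_0(0) = a_0 = -3
y_1 = S_1(0) = a_1 = 3
y_2 = S_2(0) = a_2 = -1
y_3 = S_2(1) = 5
t_q=1/2 is in segment 0 (τ=1/2); S_0(τ)=11/20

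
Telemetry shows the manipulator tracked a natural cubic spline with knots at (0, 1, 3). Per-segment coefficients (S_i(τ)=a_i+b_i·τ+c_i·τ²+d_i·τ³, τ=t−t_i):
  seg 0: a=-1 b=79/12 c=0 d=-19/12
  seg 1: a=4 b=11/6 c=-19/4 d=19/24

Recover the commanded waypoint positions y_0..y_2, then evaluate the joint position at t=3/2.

y_0 = S_0(0) = a_0 = -1
y_1 = S_1(0) = a_1 = 4
y_2 = S_1(2) = -5
t_q=3/2 is in segment 1 (τ=1/2); S_1(τ)=245/64

y_0=-1 y_1=4 y_2=-5
S(3/2) = 245/64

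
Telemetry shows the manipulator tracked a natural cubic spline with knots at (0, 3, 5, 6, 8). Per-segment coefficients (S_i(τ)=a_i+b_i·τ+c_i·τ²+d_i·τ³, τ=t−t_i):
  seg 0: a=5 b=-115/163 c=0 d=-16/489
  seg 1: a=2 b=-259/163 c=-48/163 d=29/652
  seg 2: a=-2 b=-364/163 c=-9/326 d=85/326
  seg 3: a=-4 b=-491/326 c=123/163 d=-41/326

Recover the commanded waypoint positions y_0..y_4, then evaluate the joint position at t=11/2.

y_0=5 y_1=2 y_2=-2 y_3=-4 y_4=-5
S(11/2) = -8061/2608

y_0 = S_0(0) = a_0 = 5
y_1 = S_1(0) = a_1 = 2
y_2 = S_2(0) = a_2 = -2
y_3 = S_3(0) = a_3 = -4
y_4 = S_3(2) = -5
t_q=11/2 is in segment 2 (τ=1/2); S_2(τ)=-8061/2608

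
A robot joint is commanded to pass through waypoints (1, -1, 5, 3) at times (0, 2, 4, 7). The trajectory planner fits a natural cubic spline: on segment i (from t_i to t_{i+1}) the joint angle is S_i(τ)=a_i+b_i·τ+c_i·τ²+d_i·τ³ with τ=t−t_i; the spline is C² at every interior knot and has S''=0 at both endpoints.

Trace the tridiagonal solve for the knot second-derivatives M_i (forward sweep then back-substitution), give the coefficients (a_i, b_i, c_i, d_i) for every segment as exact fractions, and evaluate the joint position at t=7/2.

Δ: Δ0=-1, Δ1=3, Δ2=-2/3
row 1: diag=8, rhs=24; c'=1/4, d'=3
row 2: denom=10−2·1/4=19/2; d'=(-22−2·3)/(19/2)=-56/19
back: M2=-56/19
back: M1=3−1/4·-56/19=71/19
M: M0=0, M1=71/19, M2=-56/19, M3=0
seg 0: a=1, c=M0/2=0, d=(M1−M0)/(6·2)=71/228, b=Δ0−h0·(2M0+M1)/6=-128/57
seg 1: a=-1, c=M1/2=71/38, d=(M2−M1)/(6·2)=-127/228, b=Δ1−h1·(2M1+M2)/6=85/57
seg 2: a=5, c=M2/2=-28/19, d=(M3−M2)/(6·3)=28/171, b=Δ2−h2·(2M2+M3)/6=130/57
t_q=7/2 → seg 1, τ=3/2; S=-1+85/57·τ+71/38·τ²+-127/228·τ³=2165/608

  seg 0: a=1 b=-128/57 c=0 d=71/228
  seg 1: a=-1 b=85/57 c=71/38 d=-127/228
  seg 2: a=5 b=130/57 c=-28/19 d=28/171
S(7/2) = 2165/608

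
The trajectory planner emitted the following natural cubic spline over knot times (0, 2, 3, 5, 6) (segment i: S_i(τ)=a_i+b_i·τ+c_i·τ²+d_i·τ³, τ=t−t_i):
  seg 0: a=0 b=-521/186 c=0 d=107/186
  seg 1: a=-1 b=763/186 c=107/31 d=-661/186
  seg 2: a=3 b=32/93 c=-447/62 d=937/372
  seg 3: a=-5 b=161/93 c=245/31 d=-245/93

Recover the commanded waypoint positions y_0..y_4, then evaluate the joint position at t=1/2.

y_0=0 y_1=-1 y_2=3 y_3=-5 y_4=2
S(1/2) = -659/496

y_0 = S_0(0) = a_0 = 0
y_1 = S_1(0) = a_1 = -1
y_2 = S_2(0) = a_2 = 3
y_3 = S_3(0) = a_3 = -5
y_4 = S_3(1) = 2
t_q=1/2 is in segment 0 (τ=1/2); S_0(τ)=-659/496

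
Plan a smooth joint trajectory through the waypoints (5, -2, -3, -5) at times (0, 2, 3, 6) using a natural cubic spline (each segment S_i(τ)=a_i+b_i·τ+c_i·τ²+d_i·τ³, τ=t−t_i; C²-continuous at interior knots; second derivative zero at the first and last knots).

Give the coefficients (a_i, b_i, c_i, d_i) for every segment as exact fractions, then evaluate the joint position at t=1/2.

  seg 0: a=5 b=-1223/282 c=0 d=59/282
  seg 1: a=-2 b=-515/282 c=59/47 d=-121/282
  seg 2: a=-3 b=-85/141 c=-3/94 d=1/282
S(1/2) = 2149/752

Δ: Δ0=-7/2, Δ1=-1, Δ2=-2/3
row 1: diag=6, rhs=15; c'=1/6, d'=5/2
row 2: denom=8−1·1/6=47/6; d'=(2−1·5/2)/(47/6)=-3/47
back: M2=-3/47
back: M1=5/2−1/6·-3/47=118/47
M: M0=0, M1=118/47, M2=-3/47, M3=0
seg 0: a=5, c=M0/2=0, d=(M1−M0)/(6·2)=59/282, b=Δ0−h0·(2M0+M1)/6=-1223/282
seg 1: a=-2, c=M1/2=59/47, d=(M2−M1)/(6·1)=-121/282, b=Δ1−h1·(2M1+M2)/6=-515/282
seg 2: a=-3, c=M2/2=-3/94, d=(M3−M2)/(6·3)=1/282, b=Δ2−h2·(2M2+M3)/6=-85/141
t_q=1/2 → seg 0, τ=1/2; S=5+-1223/282·τ+0·τ²+59/282·τ³=2149/752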